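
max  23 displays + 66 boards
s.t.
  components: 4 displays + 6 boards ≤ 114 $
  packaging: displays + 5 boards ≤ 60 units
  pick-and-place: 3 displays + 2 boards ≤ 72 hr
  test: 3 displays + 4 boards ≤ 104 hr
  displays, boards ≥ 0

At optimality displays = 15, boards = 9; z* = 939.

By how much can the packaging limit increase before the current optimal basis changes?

35

Binding constraints: components, packaging. The basis is B = [[4,6],[1,5]] with det 14.
Per unit increase in packaging, x* moves by d = (-0.4286, 0.2857).
The basis stays optimal until displays reaches 0; allowable increase = 35 units.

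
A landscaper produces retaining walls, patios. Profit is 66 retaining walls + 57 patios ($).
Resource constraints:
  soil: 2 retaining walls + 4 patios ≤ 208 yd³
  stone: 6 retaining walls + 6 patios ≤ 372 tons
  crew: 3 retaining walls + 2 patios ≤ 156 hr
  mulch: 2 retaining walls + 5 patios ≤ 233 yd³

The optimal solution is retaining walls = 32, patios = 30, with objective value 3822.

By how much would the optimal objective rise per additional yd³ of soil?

Check each constraint at x*: soil 184/208 (slack 24); stone 372/372 (tight); crew 156/156 (tight); mulch 214/233 (slack 19).
Since soil, mulch are not tight, their duals are 0.
Dual feasibility on the basic columns requires 6·y_stone + 3·y_crew = 66, 6·y_stone + 2·y_crew = 57.
→ y_stone = 6.5 and y_crew = 9.
Shadow price of soil = 0.

0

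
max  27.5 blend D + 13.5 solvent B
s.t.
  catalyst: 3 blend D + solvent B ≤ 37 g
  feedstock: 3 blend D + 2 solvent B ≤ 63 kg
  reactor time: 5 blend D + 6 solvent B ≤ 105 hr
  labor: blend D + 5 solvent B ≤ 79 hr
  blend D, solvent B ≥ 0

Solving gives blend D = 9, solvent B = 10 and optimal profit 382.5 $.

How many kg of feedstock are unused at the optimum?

feedstock used = 3·9 + 2·10 = 47; slack = 63 − 47 = 16.

16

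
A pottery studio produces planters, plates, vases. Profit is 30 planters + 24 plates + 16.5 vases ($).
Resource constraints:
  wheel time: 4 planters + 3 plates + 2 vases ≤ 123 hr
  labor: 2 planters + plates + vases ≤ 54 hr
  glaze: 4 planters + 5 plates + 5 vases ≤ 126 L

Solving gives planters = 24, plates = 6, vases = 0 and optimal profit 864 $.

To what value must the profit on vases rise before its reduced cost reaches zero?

Binding: labor and glaze. Non-binding: wheel time (9 unused).
By complementary slackness, y = 0 for the non-binding constraint.
Dual feasibility on the basic columns requires 2·y_labor + 4·y_glaze = 30, 1·y_labor + 5·y_glaze = 24.
This yields shadow prices y_labor = 9, y_glaze = 3.
vases enters the basis when its profit ≥ yᵀa₃ = 9·1 + 3·5 = 24.

24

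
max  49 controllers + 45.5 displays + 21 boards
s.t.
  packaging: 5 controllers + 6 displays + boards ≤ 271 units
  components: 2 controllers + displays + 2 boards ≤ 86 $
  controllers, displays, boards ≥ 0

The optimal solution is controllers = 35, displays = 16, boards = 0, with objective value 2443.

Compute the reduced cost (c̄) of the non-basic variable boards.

Check each constraint at x*: packaging 271/271 (tight); components 86/86 (tight).
Dual feasibility on the basic columns requires 5·y_packaging + 2·y_components = 49, 6·y_packaging + 1·y_components = 45.5.
→ y_packaging = 6 and y_components = 9.5.
Reduced cost of boards: c₃ − yᵀa₃ = 21 − (6·1 + 9.5·2) = 21 − 25 = -4.

-4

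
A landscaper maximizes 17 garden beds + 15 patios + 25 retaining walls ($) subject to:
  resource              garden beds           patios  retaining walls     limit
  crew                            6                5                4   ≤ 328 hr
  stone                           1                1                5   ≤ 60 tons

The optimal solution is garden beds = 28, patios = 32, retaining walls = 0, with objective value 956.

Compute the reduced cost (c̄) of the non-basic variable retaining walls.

At the optimum: crew uses 328 of 328 (binding); stone uses 60 of 60 (binding).
The binding rows give the dual system: 6·y_crew + 1·y_stone = 17 and 5·y_crew + 1·y_stone = 15.
This yields shadow prices y_crew = 2, y_stone = 5.
Reduced cost of retaining walls: c₃ − yᵀa₃ = 25 − (2·4 + 5·5) = 25 − 33 = -8.

-8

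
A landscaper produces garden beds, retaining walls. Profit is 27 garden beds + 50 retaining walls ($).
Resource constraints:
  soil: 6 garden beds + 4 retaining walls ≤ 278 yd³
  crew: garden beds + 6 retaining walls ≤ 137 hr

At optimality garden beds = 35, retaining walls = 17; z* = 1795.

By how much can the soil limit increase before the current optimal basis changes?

Binding constraints: soil, crew. The basis is B = [[6,4],[1,6]] with det 32.
Per unit increase in soil, x* moves by d = (0.1875, -0.03125).
The basis stays optimal until retaining walls reaches 0; allowable increase = 544 yd³.

544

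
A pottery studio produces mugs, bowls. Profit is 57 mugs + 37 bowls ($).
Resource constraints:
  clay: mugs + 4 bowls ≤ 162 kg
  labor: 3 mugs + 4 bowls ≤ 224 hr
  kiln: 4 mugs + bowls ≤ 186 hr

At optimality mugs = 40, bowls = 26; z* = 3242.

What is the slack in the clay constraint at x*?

clay used = 1·40 + 4·26 = 144; slack = 162 − 144 = 18.

18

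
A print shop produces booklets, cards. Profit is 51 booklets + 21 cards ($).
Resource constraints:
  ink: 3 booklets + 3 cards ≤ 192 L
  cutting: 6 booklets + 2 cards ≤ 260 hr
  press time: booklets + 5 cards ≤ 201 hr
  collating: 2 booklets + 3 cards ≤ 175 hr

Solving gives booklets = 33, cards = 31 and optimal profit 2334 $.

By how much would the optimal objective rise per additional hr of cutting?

Binding: ink and cutting. Non-binding: press time (13 unused), collating (16 unused).
Since press time, collating are not tight, their duals are 0.
Dual feasibility on the basic columns requires 3·y_ink + 6·y_cutting = 51, 3·y_ink + 2·y_cutting = 21.
→ y_ink = 2 and y_cutting = 7.5.
Shadow price of cutting = 7.5.

7.5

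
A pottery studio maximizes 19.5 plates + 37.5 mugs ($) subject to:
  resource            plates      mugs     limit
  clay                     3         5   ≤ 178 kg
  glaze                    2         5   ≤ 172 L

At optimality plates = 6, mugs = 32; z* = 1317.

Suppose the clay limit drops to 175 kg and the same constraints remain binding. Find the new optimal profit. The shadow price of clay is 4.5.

1303.5

Δb = -3, so new z* = 1317 + (4.5)·(-3) = 1317 − 13.5 = 1303.5.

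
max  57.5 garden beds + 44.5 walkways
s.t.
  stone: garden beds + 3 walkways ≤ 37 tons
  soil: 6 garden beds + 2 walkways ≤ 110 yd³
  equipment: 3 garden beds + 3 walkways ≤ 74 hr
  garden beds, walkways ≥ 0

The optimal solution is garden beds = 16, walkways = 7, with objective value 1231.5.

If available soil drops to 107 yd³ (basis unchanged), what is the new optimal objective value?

1207.5

Binding: stone and soil. Non-binding: equipment (5 unused).
By complementary slackness, y = 0 for the non-binding constraint.
From A_Bᵀ y = c: 1·y_stone + 6·y_soil = 57.5; 3·y_stone + 2·y_soil = 44.5.
Solving: y_stone = 9.5, y_soil = 8.
Δz = y_soil·Δb = 8 × (-3) = -24, so new z* = 1231.5 − 24 = 1207.5.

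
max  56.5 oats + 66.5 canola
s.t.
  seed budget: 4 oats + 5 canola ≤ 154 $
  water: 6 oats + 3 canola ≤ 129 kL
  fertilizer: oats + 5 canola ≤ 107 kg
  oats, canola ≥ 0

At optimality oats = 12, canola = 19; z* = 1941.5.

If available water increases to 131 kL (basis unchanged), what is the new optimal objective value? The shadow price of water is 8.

1957.5

Δb = 2, so new z* = 1941.5 + (8)·(2) = 1941.5 + 16 = 1957.5.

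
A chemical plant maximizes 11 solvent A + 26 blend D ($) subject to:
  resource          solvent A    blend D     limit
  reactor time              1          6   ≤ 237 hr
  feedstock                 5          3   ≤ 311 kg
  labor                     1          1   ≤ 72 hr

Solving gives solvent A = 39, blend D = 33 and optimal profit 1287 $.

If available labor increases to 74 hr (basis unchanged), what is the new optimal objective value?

Check each constraint at x*: reactor time 237/237 (tight); feedstock 294/311 (slack 17); labor 72/72 (tight).
Slack constraints have shadow price 0 (complementary slackness).
The binding rows give the dual system: 1·y_reactor time + 1·y_labor = 11 and 6·y_reactor time + 1·y_labor = 26.
This yields shadow prices y_reactor time = 3, y_labor = 8.
Δz = y_labor·Δb = 8 × (2) = 16, so new z* = 1287 + 16 = 1303.

1303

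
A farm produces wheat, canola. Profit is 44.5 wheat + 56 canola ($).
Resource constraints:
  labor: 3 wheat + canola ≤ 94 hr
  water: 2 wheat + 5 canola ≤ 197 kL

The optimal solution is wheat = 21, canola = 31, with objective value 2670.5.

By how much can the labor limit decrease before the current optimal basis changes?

54.6

Binding constraints: labor, water. The basis is B = [[3,1],[2,5]] with det 13.
Per unit decrease in labor, x* moves by d = (-0.3846, 0.1538).
The basis stays optimal until wheat reaches 0; allowable decrease = 54.6 hr.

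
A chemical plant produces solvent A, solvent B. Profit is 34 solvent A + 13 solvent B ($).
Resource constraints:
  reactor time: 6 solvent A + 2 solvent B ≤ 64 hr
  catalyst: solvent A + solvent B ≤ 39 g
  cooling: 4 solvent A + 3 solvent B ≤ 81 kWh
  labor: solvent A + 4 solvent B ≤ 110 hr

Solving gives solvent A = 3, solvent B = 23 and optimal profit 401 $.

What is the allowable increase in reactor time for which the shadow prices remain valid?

Binding constraints: reactor time, cooling. The basis is B = [[6,2],[4,3]] with det 10.
Per unit increase in reactor time, x* moves by d = (0.3, -0.4).
The basis stays optimal until solvent B reaches 0; allowable increase = 57.5 hr.

57.5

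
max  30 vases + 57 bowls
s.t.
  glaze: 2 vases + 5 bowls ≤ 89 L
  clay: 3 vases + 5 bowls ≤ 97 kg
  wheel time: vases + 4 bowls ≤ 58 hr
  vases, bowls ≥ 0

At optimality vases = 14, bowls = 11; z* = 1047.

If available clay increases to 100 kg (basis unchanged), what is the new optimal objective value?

1074

Check each constraint at x*: glaze 83/89 (slack 6); clay 97/97 (tight); wheel time 58/58 (tight).
Since glaze is not tight, its dual is 0.
The binding rows give the dual system: 3·y_clay + 1·y_wheel time = 30 and 5·y_clay + 4·y_wheel time = 57.
Solving: y_clay = 9, y_wheel time = 3.
Δz = y_clay·Δb = 9 × (3) = 27, so new z* = 1047 + 27 = 1074.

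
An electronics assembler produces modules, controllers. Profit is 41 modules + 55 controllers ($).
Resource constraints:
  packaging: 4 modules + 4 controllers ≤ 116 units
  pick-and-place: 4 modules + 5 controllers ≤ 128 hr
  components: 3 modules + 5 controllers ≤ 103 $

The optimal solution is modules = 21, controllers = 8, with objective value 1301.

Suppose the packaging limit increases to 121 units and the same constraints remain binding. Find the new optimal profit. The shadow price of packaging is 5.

Δb = 5, so new z* = 1301 + (5)·(5) = 1301 + 25 = 1326.

1326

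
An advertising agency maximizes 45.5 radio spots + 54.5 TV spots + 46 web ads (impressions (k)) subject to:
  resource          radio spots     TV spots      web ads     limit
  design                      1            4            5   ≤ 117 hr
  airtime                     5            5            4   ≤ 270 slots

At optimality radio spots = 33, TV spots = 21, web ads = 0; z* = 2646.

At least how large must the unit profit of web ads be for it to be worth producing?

Both design and airtime are binding at x*.
Dual feasibility on the basic columns requires 1·y_design + 5·y_airtime = 45.5, 4·y_design + 5·y_airtime = 54.5.
This yields shadow prices y_design = 3, y_airtime = 8.5.
web ads enters the basis when its profit ≥ yᵀa₃ = 3·5 + 8.5·4 = 49.

49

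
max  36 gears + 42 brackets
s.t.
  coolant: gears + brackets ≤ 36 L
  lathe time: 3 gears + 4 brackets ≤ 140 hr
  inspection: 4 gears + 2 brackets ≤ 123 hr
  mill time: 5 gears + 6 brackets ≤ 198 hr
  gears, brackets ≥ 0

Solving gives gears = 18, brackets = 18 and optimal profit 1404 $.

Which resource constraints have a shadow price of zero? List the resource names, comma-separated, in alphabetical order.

inspection, lathe time

coolant: 36/36 (binding)
lathe time: 126/140 (slack 14)
inspection: 108/123 (slack 15)
mill time: 198/198 (binding)
By complementary slackness, a constraint with positive slack has shadow price 0 → inspection, lathe time.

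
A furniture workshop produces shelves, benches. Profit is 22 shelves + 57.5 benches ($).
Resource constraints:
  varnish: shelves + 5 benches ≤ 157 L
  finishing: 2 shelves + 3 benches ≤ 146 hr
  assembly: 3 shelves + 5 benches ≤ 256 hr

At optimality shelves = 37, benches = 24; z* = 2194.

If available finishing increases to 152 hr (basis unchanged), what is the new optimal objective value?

2239

Binding: varnish and finishing. Non-binding: assembly (25 unused).
Since assembly is not tight, its dual is 0.
Dual feasibility on the basic columns requires 1·y_varnish + 2·y_finishing = 22, 5·y_varnish + 3·y_finishing = 57.5.
→ y_varnish = 7 and y_finishing = 7.5.
Δz = y_finishing·Δb = 7.5 × (6) = 45, so new z* = 2194 + 45 = 2239.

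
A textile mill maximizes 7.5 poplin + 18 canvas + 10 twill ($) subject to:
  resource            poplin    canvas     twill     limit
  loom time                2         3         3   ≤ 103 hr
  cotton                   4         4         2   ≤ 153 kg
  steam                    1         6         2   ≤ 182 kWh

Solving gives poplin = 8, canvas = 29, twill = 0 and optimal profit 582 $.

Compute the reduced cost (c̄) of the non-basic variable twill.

-2

At the optimum: loom time uses 103 of 103 (binding); cotton uses 148 of 153 (slack = 5); steam uses 182 of 182 (binding).
Slack constraints have shadow price 0 (complementary slackness).
Dual feasibility on the basic columns requires 2·y_loom time + 1·y_steam = 7.5, 3·y_loom time + 6·y_steam = 18.
This yields shadow prices y_loom time = 3, y_steam = 1.5.
Reduced cost of twill: c₃ − yᵀa₃ = 10 − (3·3 + 1.5·2) = 10 − 12 = -2.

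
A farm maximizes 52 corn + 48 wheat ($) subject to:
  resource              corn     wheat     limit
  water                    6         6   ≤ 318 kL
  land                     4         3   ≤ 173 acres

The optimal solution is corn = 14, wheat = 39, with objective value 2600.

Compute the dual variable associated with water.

At the optimum: water uses 318 of 318 (binding); land uses 173 of 173 (binding).
The binding rows give the dual system: 6·y_water + 4·y_land = 52 and 6·y_water + 3·y_land = 48.
Solving: y_water = 6, y_land = 4.
Shadow price of water = 6.

6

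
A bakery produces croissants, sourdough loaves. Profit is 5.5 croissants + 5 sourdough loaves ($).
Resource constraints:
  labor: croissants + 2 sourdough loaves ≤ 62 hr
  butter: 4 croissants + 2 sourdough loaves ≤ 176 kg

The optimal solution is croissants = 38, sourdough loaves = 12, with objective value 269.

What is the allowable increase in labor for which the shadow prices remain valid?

Binding constraints: labor, butter. The basis is B = [[1,2],[4,2]] with det -6.
Per unit increase in labor, x* moves by d = (-0.3333, 0.6667).
The basis stays optimal until croissants reaches 0; allowable increase = 114 hr.

114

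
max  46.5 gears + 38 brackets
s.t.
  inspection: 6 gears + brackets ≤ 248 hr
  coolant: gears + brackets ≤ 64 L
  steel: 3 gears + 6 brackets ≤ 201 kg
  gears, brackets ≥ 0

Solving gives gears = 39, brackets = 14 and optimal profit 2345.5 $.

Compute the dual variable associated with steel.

Binding: inspection and steel. Non-binding: coolant (11 unused).
By complementary slackness, y = 0 for the non-binding constraint.
From A_Bᵀ y = c: 6·y_inspection + 3·y_steel = 46.5; 1·y_inspection + 6·y_steel = 38.
This yields shadow prices y_inspection = 5, y_steel = 5.5.
Shadow price of steel = 5.5.

5.5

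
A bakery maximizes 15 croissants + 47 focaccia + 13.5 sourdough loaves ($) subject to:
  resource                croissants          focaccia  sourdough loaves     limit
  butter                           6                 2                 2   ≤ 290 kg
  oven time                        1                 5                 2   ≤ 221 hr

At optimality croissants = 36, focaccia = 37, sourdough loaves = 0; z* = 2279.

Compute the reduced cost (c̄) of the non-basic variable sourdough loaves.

-6.5

Both butter and oven time are binding at x*.
The binding rows give the dual system: 6·y_butter + 1·y_oven time = 15 and 2·y_butter + 5·y_oven time = 47.
Solving: y_butter = 1, y_oven time = 9.
Reduced cost of sourdough loaves: c₃ − yᵀa₃ = 13.5 − (1·2 + 9·2) = 13.5 − 20 = -6.5.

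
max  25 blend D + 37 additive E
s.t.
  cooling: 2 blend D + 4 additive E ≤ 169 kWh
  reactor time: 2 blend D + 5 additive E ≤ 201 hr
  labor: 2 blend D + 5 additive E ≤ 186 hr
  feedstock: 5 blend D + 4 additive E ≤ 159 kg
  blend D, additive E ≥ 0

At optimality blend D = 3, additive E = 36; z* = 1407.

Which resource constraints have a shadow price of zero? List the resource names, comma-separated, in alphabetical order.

cooling, reactor time

cooling: 150/169 (slack 19)
reactor time: 186/201 (slack 15)
labor: 186/186 (binding)
feedstock: 159/159 (binding)
By complementary slackness, a constraint with positive slack has shadow price 0 → cooling, reactor time.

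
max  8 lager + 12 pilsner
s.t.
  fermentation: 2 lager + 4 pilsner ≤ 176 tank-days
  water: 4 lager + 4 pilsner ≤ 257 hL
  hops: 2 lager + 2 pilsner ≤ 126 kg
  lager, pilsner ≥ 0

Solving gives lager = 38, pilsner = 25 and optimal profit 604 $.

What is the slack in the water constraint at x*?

5

water used = 4·38 + 4·25 = 252; slack = 257 − 252 = 5.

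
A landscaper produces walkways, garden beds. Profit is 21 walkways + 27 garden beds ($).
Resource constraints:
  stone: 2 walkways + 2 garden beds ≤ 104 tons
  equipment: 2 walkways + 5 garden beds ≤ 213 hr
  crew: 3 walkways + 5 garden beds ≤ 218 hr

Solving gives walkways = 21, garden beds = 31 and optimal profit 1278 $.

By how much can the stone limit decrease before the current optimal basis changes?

Binding constraints: stone, crew. The basis is B = [[2,2],[3,5]] with det 4.
Per unit decrease in stone, x* moves by d = (-1.25, 0.75).
The basis stays optimal until equipment becomes binding; allowable decrease = 12.8 tons.

12.8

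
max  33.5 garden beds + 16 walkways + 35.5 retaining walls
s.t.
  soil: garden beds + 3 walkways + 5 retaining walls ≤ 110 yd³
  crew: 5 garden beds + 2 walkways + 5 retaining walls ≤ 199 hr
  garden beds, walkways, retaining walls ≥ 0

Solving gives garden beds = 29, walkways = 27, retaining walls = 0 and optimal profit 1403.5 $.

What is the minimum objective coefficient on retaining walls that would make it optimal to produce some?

37.5

Check each constraint at x*: soil 110/110 (tight); crew 199/199 (tight).
From A_Bᵀ y = c: 1·y_soil + 5·y_crew = 33.5; 3·y_soil + 2·y_crew = 16.
This yields shadow prices y_soil = 1, y_crew = 6.5.
retaining walls enters the basis when its profit ≥ yᵀa₃ = 1·5 + 6.5·5 = 37.5.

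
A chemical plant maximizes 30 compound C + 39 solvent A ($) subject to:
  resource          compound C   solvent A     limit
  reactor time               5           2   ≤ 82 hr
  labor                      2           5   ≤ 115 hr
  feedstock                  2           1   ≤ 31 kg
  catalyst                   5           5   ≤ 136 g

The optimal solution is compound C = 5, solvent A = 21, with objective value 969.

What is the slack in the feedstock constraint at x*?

0

feedstock used = 2·5 + 1·21 = 31; slack = 31 − 31 = 0.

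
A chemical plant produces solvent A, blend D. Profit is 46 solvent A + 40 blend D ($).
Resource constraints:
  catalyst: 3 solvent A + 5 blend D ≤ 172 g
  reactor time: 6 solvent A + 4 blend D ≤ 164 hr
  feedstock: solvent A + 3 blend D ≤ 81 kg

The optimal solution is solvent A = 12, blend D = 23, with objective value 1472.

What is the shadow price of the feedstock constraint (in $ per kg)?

4

At the optimum: catalyst uses 151 of 172 (slack = 21); reactor time uses 164 of 164 (binding); feedstock uses 81 of 81 (binding).
Since catalyst is not tight, its dual is 0.
From A_Bᵀ y = c: 6·y_reactor time + 1·y_feedstock = 46; 4·y_reactor time + 3·y_feedstock = 40.
→ y_reactor time = 7 and y_feedstock = 4.
Shadow price of feedstock = 4.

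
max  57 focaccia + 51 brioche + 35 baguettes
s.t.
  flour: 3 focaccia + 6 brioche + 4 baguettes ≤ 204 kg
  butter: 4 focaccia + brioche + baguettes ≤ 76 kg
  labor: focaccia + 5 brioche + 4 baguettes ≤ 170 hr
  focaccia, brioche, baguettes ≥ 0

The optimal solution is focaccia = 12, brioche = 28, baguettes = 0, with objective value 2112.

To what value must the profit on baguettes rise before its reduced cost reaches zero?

37

At the optimum: flour uses 204 of 204 (binding); butter uses 76 of 76 (binding); labor uses 152 of 170 (slack = 18).
Slack constraints have shadow price 0 (complementary slackness).
Dual feasibility on the basic columns requires 3·y_flour + 4·y_butter = 57, 6·y_flour + 1·y_butter = 51.
→ y_flour = 7 and y_butter = 9.
baguettes enters the basis when its profit ≥ yᵀa₃ = 7·4 + 9·1 = 37.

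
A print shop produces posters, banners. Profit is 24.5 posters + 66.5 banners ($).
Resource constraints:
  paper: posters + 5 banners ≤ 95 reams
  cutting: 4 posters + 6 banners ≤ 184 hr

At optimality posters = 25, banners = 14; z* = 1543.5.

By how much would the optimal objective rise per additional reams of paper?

Both paper and cutting are binding at x*.
The binding rows give the dual system: 1·y_paper + 4·y_cutting = 24.5 and 5·y_paper + 6·y_cutting = 66.5.
Solving: y_paper = 8.5, y_cutting = 4.
Shadow price of paper = 8.5.

8.5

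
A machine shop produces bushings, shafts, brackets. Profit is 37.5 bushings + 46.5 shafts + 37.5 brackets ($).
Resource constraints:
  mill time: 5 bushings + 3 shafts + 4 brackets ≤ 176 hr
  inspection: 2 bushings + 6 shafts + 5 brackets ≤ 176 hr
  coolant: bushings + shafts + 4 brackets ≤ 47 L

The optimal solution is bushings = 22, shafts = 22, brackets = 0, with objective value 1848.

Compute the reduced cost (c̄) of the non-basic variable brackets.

-9.5

Binding: mill time and inspection. Non-binding: coolant (3 unused).
Slack constraints have shadow price 0 (complementary slackness).
Dual feasibility on the basic columns requires 5·y_mill time + 2·y_inspection = 37.5, 3·y_mill time + 6·y_inspection = 46.5.
→ y_mill time = 5.5 and y_inspection = 5.
Reduced cost of brackets: c₃ − yᵀa₃ = 37.5 − (5.5·4 + 5·5) = 37.5 − 47 = -9.5.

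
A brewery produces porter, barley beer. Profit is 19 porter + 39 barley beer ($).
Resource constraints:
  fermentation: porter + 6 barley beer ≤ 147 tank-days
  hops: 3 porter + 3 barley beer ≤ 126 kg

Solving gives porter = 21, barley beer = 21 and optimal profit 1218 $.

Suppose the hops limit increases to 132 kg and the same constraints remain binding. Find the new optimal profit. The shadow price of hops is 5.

1248

Δb = 6, so new z* = 1218 + (5)·(6) = 1218 + 30 = 1248.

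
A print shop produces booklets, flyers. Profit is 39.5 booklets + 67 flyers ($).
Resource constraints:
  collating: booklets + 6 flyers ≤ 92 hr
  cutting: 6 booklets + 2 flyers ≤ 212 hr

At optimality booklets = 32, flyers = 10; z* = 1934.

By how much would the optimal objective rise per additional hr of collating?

9.5

At the optimum: collating uses 92 of 92 (binding); cutting uses 212 of 212 (binding).
From A_Bᵀ y = c: 1·y_collating + 6·y_cutting = 39.5; 6·y_collating + 2·y_cutting = 67.
Solving: y_collating = 9.5, y_cutting = 5.
Shadow price of collating = 9.5.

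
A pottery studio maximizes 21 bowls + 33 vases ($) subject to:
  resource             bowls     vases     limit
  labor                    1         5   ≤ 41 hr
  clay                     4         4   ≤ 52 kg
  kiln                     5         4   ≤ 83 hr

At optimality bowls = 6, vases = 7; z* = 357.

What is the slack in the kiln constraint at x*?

kiln used = 5·6 + 4·7 = 58; slack = 83 − 58 = 25.

25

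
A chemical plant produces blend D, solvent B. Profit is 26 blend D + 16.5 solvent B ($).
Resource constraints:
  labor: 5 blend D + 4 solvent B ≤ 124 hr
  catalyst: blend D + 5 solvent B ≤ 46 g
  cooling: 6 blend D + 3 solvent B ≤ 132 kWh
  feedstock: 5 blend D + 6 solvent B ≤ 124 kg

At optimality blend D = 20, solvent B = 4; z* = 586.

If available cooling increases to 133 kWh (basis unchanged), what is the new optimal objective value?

At the optimum: labor uses 116 of 124 (slack = 8); catalyst uses 40 of 46 (slack = 6); cooling uses 132 of 132 (binding); feedstock uses 124 of 124 (binding).
By complementary slackness, y = 0 for the non-binding constraints.
From A_Bᵀ y = c: 6·y_cooling + 5·y_feedstock = 26; 3·y_cooling + 6·y_feedstock = 16.5.
→ y_cooling = 3.5 and y_feedstock = 1.
Δz = y_cooling·Δb = 3.5 × (1) = 3.5, so new z* = 586 + 3.5 = 589.5.

589.5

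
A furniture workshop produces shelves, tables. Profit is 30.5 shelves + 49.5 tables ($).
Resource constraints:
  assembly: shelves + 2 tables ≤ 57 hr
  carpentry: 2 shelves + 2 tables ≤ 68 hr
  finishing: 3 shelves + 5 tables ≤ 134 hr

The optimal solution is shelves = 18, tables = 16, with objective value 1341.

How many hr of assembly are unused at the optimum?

assembly used = 1·18 + 2·16 = 50; slack = 57 − 50 = 7.

7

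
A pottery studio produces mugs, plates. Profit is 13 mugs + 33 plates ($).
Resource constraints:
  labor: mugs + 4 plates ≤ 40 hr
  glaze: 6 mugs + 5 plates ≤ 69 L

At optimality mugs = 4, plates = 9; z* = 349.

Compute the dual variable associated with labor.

7

Check each constraint at x*: labor 40/40 (tight); glaze 69/69 (tight).
Dual feasibility on the basic columns requires 1·y_labor + 6·y_glaze = 13, 4·y_labor + 5·y_glaze = 33.
Solving: y_labor = 7, y_glaze = 1.
Shadow price of labor = 7.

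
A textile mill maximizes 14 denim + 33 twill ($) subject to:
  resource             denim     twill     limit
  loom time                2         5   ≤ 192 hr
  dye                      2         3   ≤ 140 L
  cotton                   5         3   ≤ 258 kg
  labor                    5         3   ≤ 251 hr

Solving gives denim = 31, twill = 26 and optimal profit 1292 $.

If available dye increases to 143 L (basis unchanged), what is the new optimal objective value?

Check each constraint at x*: loom time 192/192 (tight); dye 140/140 (tight); cotton 233/258 (slack 25); labor 233/251 (slack 18).
Slack constraints have shadow price 0 (complementary slackness).
Dual feasibility on the basic columns requires 2·y_loom time + 2·y_dye = 14, 5·y_loom time + 3·y_dye = 33.
Solving: y_loom time = 6, y_dye = 1.
Δz = y_dye·Δb = 1 × (3) = 3, so new z* = 1292 + 3 = 1295.

1295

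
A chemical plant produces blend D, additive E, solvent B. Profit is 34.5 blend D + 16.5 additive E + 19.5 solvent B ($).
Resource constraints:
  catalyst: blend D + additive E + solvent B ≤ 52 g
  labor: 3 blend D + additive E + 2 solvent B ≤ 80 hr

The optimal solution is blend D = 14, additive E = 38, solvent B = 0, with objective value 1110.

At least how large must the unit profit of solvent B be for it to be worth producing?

Check each constraint at x*: catalyst 52/52 (tight); labor 80/80 (tight).
The binding rows give the dual system: 1·y_catalyst + 3·y_labor = 34.5 and 1·y_catalyst + 1·y_labor = 16.5.
Solving: y_catalyst = 7.5, y_labor = 9.
solvent B enters the basis when its profit ≥ yᵀa₃ = 7.5·1 + 9·2 = 25.5.

25.5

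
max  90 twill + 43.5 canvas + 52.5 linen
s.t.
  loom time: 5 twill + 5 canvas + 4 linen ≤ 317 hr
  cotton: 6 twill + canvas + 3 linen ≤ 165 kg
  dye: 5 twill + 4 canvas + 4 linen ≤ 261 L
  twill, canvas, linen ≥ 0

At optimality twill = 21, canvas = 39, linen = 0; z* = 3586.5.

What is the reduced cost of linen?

Check each constraint at x*: loom time 300/317 (slack 17); cotton 165/165 (tight); dye 261/261 (tight).
By complementary slackness, y = 0 for the non-binding constraint.
Dual feasibility on the basic columns requires 6·y_cotton + 5·y_dye = 90, 1·y_cotton + 4·y_dye = 43.5.
→ y_cotton = 7.5 and y_dye = 9.
Reduced cost of linen: c₃ − yᵀa₃ = 52.5 − (7.5·3 + 9·4) = 52.5 − 58.5 = -6.

-6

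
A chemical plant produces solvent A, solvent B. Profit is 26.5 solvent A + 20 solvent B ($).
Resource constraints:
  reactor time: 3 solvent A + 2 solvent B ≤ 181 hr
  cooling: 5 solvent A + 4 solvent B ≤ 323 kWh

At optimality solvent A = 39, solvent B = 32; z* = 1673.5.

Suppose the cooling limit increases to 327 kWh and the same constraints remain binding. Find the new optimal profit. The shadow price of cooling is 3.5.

1687.5

Δb = 4, so new z* = 1673.5 + (3.5)·(4) = 1673.5 + 14 = 1687.5.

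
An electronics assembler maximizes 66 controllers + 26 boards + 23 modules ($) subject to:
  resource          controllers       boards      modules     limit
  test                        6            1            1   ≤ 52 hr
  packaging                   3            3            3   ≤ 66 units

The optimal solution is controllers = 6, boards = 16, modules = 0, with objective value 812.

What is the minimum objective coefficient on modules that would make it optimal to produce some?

26

Both test and packaging are binding at x*.
From A_Bᵀ y = c: 6·y_test + 3·y_packaging = 66; 1·y_test + 3·y_packaging = 26.
Solving: y_test = 8, y_packaging = 6.
modules enters the basis when its profit ≥ yᵀa₃ = 8·1 + 6·3 = 26.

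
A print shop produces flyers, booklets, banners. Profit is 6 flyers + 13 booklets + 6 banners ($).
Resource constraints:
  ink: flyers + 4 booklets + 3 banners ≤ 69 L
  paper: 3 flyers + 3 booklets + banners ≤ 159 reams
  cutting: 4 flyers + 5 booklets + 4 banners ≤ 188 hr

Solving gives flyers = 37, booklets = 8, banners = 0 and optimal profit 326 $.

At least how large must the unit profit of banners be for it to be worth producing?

10

Check each constraint at x*: ink 69/69 (tight); paper 135/159 (slack 24); cutting 188/188 (tight).
Slack constraints have shadow price 0 (complementary slackness).
From A_Bᵀ y = c: 1·y_ink + 4·y_cutting = 6; 4·y_ink + 5·y_cutting = 13.
This yields shadow prices y_ink = 2, y_cutting = 1.
banners enters the basis when its profit ≥ yᵀa₃ = 2·3 + 1·4 = 10.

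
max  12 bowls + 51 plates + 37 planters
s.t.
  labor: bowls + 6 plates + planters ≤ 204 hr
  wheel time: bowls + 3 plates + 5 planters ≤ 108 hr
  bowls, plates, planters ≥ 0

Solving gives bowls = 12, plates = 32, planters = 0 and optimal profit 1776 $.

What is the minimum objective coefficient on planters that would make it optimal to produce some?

40

Both labor and wheel time are binding at x*.
The binding rows give the dual system: 1·y_labor + 1·y_wheel time = 12 and 6·y_labor + 3·y_wheel time = 51.
→ y_labor = 5 and y_wheel time = 7.
planters enters the basis when its profit ≥ yᵀa₃ = 5·1 + 7·5 = 40.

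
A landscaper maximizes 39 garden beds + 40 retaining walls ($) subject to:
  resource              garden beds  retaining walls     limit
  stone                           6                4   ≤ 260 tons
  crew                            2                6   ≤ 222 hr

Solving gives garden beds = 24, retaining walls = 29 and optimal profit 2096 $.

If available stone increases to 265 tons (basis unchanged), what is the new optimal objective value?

At the optimum: stone uses 260 of 260 (binding); crew uses 222 of 222 (binding).
Dual feasibility on the basic columns requires 6·y_stone + 2·y_crew = 39, 4·y_stone + 6·y_crew = 40.
→ y_stone = 5.5 and y_crew = 3.
Δz = y_stone·Δb = 5.5 × (5) = 27.5, so new z* = 2096 + 27.5 = 2123.5.

2123.5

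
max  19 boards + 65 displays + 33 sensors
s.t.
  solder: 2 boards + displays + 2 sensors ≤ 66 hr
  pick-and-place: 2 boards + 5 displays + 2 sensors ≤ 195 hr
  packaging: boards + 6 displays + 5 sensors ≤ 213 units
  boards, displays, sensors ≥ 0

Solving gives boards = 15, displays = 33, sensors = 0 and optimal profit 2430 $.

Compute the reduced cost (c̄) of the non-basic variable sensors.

Binding: pick-and-place and packaging. Non-binding: solder (3 unused).
By complementary slackness, y = 0 for the non-binding constraint.
The binding rows give the dual system: 2·y_pick-and-place + 1·y_packaging = 19 and 5·y_pick-and-place + 6·y_packaging = 65.
This yields shadow prices y_pick-and-place = 7, y_packaging = 5.
Reduced cost of sensors: c₃ − yᵀa₃ = 33 − (7·2 + 5·5) = 33 − 39 = -6.

-6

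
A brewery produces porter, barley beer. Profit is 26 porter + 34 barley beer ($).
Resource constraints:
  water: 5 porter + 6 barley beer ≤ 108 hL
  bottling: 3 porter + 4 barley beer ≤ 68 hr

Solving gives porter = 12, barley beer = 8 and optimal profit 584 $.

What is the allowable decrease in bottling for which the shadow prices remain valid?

3.2

Binding constraints: water, bottling. The basis is B = [[5,6],[3,4]] with det 2.
Per unit decrease in bottling, x* moves by d = (3, -2.5).
The basis stays optimal until barley beer reaches 0; allowable decrease = 3.2 hr.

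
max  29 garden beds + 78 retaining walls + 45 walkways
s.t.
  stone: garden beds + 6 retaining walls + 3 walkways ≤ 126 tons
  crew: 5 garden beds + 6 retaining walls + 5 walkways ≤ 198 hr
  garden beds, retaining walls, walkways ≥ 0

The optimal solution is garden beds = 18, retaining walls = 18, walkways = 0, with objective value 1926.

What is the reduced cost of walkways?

-2

Both stone and crew are binding at x*.
Dual feasibility on the basic columns requires 1·y_stone + 5·y_crew = 29, 6·y_stone + 6·y_crew = 78.
This yields shadow prices y_stone = 9, y_crew = 4.
Reduced cost of walkways: c₃ − yᵀa₃ = 45 − (9·3 + 4·5) = 45 − 47 = -2.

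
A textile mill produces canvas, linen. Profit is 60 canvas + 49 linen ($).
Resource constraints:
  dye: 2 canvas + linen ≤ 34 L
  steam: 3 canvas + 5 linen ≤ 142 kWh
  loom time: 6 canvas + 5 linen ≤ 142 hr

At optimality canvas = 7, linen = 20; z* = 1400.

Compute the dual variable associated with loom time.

9.5

Binding: dye and loom time. Non-binding: steam (21 unused).
Since steam is not tight, its dual is 0.
The binding rows give the dual system: 2·y_dye + 6·y_loom time = 60 and 1·y_dye + 5·y_loom time = 49.
This yields shadow prices y_dye = 1.5, y_loom time = 9.5.
Shadow price of loom time = 9.5.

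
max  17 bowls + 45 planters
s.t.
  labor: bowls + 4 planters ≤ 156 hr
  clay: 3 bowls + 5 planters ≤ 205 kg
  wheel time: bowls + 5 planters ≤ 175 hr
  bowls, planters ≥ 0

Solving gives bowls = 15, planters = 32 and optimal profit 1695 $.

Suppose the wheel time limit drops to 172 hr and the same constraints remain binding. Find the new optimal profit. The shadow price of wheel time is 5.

1680

Δb = -3, so new z* = 1695 + (5)·(-3) = 1695 − 15 = 1680.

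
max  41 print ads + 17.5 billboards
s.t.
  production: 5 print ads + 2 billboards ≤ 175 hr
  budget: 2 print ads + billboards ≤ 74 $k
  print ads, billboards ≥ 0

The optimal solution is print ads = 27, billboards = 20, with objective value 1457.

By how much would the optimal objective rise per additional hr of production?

Check each constraint at x*: production 175/175 (tight); budget 74/74 (tight).
The binding rows give the dual system: 5·y_production + 2·y_budget = 41 and 2·y_production + 1·y_budget = 17.5.
→ y_production = 6 and y_budget = 5.5.
Shadow price of production = 6.

6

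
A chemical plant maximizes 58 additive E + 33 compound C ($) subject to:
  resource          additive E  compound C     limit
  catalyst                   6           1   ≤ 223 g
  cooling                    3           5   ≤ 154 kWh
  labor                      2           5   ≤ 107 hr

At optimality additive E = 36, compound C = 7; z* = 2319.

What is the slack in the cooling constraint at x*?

11

cooling used = 3·36 + 5·7 = 143; slack = 154 − 143 = 11.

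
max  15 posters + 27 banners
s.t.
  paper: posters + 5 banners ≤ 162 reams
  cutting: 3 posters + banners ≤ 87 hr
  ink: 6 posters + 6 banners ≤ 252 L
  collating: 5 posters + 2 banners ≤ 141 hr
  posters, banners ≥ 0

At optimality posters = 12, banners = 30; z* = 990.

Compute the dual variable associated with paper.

3

Check each constraint at x*: paper 162/162 (tight); cutting 66/87 (slack 21); ink 252/252 (tight); collating 120/141 (slack 21).
By complementary slackness, y = 0 for the non-binding constraints.
Dual feasibility on the basic columns requires 1·y_paper + 6·y_ink = 15, 5·y_paper + 6·y_ink = 27.
→ y_paper = 3 and y_ink = 2.
Shadow price of paper = 3.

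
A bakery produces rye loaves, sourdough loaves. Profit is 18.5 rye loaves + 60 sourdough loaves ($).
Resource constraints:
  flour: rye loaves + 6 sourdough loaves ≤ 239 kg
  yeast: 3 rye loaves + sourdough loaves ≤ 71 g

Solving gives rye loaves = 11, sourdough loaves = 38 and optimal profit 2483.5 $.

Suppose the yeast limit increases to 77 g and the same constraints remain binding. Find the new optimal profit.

2501.5

At the optimum: flour uses 239 of 239 (binding); yeast uses 71 of 71 (binding).
Dual feasibility on the basic columns requires 1·y_flour + 3·y_yeast = 18.5, 6·y_flour + 1·y_yeast = 60.
Solving: y_flour = 9.5, y_yeast = 3.
Δz = y_yeast·Δb = 3 × (6) = 18, so new z* = 2483.5 + 18 = 2501.5.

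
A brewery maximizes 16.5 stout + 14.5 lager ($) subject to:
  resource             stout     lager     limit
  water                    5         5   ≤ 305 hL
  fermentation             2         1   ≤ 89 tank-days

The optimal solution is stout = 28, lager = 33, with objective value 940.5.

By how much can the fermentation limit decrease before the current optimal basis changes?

28

Binding constraints: water, fermentation. The basis is B = [[5,5],[2,1]] with det -5.
Per unit decrease in fermentation, x* moves by d = (-1, 1).
The basis stays optimal until stout reaches 0; allowable decrease = 28 tank-days.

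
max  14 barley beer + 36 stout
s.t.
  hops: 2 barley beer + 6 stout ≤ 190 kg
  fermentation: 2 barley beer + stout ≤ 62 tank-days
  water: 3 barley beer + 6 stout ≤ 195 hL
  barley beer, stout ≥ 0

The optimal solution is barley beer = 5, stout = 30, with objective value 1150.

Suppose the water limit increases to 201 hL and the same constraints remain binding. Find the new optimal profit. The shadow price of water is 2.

Δb = 6, so new z* = 1150 + (2)·(6) = 1150 + 12 = 1162.

1162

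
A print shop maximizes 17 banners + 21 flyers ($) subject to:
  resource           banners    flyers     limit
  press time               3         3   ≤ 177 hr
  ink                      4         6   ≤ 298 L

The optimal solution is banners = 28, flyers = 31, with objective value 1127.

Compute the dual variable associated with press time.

3

Check each constraint at x*: press time 177/177 (tight); ink 298/298 (tight).
From A_Bᵀ y = c: 3·y_press time + 4·y_ink = 17; 3·y_press time + 6·y_ink = 21.
This yields shadow prices y_press time = 3, y_ink = 2.
Shadow price of press time = 3.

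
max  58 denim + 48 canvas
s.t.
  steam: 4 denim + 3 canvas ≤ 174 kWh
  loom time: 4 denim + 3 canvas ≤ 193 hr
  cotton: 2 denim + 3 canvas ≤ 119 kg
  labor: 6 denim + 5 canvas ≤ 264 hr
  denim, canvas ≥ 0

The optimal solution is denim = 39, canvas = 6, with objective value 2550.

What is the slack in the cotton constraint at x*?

cotton used = 2·39 + 3·6 = 96; slack = 119 − 96 = 23.

23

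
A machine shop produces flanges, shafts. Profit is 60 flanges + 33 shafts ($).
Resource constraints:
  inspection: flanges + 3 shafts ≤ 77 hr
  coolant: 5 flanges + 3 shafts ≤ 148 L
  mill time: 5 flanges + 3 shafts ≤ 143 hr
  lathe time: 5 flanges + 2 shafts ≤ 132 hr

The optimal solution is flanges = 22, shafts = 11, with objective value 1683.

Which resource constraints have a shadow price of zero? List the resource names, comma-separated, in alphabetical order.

coolant, inspection

inspection: 55/77 (slack 22)
coolant: 143/148 (slack 5)
mill time: 143/143 (binding)
lathe time: 132/132 (binding)
By complementary slackness, a constraint with positive slack has shadow price 0 → coolant, inspection.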